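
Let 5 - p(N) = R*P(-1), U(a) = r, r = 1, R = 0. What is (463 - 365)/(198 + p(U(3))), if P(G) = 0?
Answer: 14/29 ≈ 0.48276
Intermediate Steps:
U(a) = 1
p(N) = 5 (p(N) = 5 - 0*0 = 5 - 1*0 = 5 + 0 = 5)
(463 - 365)/(198 + p(U(3))) = (463 - 365)/(198 + 5) = 98/203 = 98*(1/203) = 14/29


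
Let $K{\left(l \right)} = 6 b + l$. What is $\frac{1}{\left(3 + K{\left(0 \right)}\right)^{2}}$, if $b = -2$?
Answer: $\frac{1}{81} \approx 0.012346$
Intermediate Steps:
$K{\left(l \right)} = -12 + l$ ($K{\left(l \right)} = 6 \left(-2\right) + l = -12 + l$)
$\frac{1}{\left(3 + K{\left(0 \right)}\right)^{2}} = \frac{1}{\left(3 + \left(-12 + 0\right)\right)^{2}} = \frac{1}{\left(3 - 12\right)^{2}} = \frac{1}{\left(-9\right)^{2}} = \frac{1}{81}$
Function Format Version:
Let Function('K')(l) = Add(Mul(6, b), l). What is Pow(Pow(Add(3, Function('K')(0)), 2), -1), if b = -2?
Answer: Rational(1, 81) ≈ 0.012346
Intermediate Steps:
Function('K')(l) = Add(-12, l) (Function('K')(l) = Add(Mul(6, -2), l) = Add(-12, l))
Pow(Pow(Add(3, Function('K')(0)), 2), -1) = Pow(Pow(Add(3, Add(-12, 0)), 2), -1) = Pow(Pow(Add(3, -12), 2), -1) = Pow(Pow(-9, 2), -1) = Pow(81, -1) = Rational(1, 81)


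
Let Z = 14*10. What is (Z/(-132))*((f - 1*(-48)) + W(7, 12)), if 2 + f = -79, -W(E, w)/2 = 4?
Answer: 1435/33 ≈ 43.485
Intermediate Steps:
W(E, w) = -8 (W(E, w) = -2*4 = -8)
f = -81 (f = -2 - 79 = -81)
Z = 140
(Z/(-132))*((f - 1*(-48)) + W(7, 12)) = (140/(-132))*((-81 - 1*(-48)) - 8) = (140*(-1/132))*((-81 + 48) - 8) = -35*(-33 - 8)/33 = -35/33*(-41) = 1435/33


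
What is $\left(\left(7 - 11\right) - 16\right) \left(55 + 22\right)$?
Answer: $-1540$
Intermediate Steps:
$\left(\left(7 - 11\right) - 16\right) \left(55 + 22\right) = \left(-4 - 16\right) 77 = \left(-20\right) 77 = -1540$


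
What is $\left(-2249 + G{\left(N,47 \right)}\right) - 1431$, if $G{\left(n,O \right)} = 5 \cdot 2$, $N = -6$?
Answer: $-3670$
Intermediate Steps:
$G{\left(n,O \right)} = 10$
$\left(-2249 + G{\left(N,47 \right)}\right) - 1431 = \left(-2249 + 10\right) - 1431 = -2239 - 1431 = -3670$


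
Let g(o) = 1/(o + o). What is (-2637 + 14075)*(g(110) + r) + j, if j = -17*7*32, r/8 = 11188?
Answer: 112611729559/110 ≈ 1.0237e+9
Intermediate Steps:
g(o) = 1/(2*o)
r = 89504 (r = 8*11188 = 89504)
j = -3808 (j = -119*32 = -3808)
(-2637 + 14075)*(g(110) + r) + j = (-2637 + 14075)*((½)/110 + 89504) - 3808 = 11438*((½)*(1/110) + 89504) - 3808 = 11438*(1/220 + 89504) - 3808 = 11438*(19690881/220) - 3808 = 112612148439/110 - 3808 = 112611729559/110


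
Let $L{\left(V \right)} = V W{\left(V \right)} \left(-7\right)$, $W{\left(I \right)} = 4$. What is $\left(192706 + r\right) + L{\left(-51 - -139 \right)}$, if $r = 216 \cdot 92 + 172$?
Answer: $210286$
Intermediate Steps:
$r = 20044$ ($r = 19872 + 172 = 20044$)
$L{\left(V \right)} = - 28 V$ ($L{\left(V \right)} = V 4 \left(-7\right) = 4 V \left(-7\right) = - 28 V$)
$\left(192706 + r\right) + L{\left(-51 - -139 \right)} = \left(192706 + 20044\right) - 28 \left(-51 - -139\right) = 212750 - 28 \left(-51 + 139\right) = 212750 - 2464 = 210286$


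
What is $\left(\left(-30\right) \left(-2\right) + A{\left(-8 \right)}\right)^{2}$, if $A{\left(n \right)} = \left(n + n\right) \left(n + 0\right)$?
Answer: $35344$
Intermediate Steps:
$A{\left(n \right)} = 2 n^{2}$ ($A{\left(n \right)} = 2 n n = 2 n^{2}$)
$\left(\left(-30\right) \left(-2\right) + A{\left(-8 \right)}\right)^{2} = \left(\left(-30\right) \left(-2\right) + 2 \left(-8\right)^{2}\right)^{2} = \left(60 + 2 \cdot 64\right)^{2} = \left(60 + 128\right)^{2} = 188^{2} = 35344$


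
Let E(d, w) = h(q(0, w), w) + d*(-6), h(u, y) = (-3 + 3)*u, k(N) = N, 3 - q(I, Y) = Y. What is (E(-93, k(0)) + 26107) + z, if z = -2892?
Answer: 23773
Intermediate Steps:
q(I, Y) = 3 - Y
h(u, y) = 0 (h(u, y) = 0*u = 0)
E(d, w) = -6*d (E(d, w) = 0 + d*(-6) = 0 - 6*d = -6*d)
(E(-93, k(0)) + 26107) + z = (-6*(-93) + 26107) - 2892 = (558 + 26107) - 2892 = 26665 - 2892 = 23773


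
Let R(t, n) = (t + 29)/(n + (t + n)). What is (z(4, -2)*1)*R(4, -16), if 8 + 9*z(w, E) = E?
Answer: 55/42 ≈ 1.3095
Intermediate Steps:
z(w, E) = -8/9 + E/9
R(t, n) = (29 + t)/(t + 2*n) (R(t, n) = (29 + t)/(n + (n + t)) = (29 + t)/(t + 2*n))
(z(4, -2)*1)*R(4, -16) = ((-8/9 + (⅑)*(-2))*1)*((29 + 4)/(4 + 2*(-16))) = ((-8/9 - 2/9)*1)*(33/(4 - 32)) = (-10/9*1)*(33/(-28)) = -(-5)*33/126 = -10/9*(-33/28) = 55/42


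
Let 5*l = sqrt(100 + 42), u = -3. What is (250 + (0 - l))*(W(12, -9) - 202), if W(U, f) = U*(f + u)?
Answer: -86500 + 346*sqrt(142)/5 ≈ -85675.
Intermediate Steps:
W(U, f) = U*(-3 + f) (W(U, f) = U*(f - 3) = U*(-3 + f))
l = sqrt(142)/5 (l = sqrt(100 + 42)/5 = sqrt(142)/5 ≈ 2.3833)
(250 + (0 - l))*(W(12, -9) - 202) = (250 + (0 - sqrt(142)/5))*(12*(-3 - 9) - 202) = (250 + (0 - sqrt(142)/5))*(12*(-12) - 202) = (250 - sqrt(142)/5)*(-144 - 202) = (250 - sqrt(142)/5)*(-346) = -86500 + 346*sqrt(142)/5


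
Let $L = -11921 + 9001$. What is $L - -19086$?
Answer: $16166$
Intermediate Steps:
$L = -2920$
$L - -19086 = -2920 - -19086 = -2920 + 19086 = 16166$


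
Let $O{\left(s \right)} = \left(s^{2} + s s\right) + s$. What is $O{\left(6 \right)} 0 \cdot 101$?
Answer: $0$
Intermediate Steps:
$O{\left(s \right)} = s + 2 s^{2}$ ($O{\left(s \right)} = \left(s^{2} + s^{2}\right) + s = 2 s^{2} + s = s + 2 s^{2}$)
$O{\left(6 \right)} 0 \cdot 101 = 6 \left(1 + 2 \cdot 6\right) 0 \cdot 101 = 6 \left(1 + 12\right) 0 \cdot 101 = 6 \cdot 13 \cdot 0 \cdot 101 = 78 \cdot 0 \cdot 101 = 0 \cdot 101 = 0$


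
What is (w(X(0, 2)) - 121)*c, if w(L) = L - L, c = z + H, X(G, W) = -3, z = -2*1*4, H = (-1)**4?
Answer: 847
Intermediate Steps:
H = 1
z = -8 (z = -2*4 = -8)
c = -7 (c = -8 + 1 = -7)
w(L) = 0
(w(X(0, 2)) - 121)*c = (0 - 121)*(-7) = -121*(-7) = 847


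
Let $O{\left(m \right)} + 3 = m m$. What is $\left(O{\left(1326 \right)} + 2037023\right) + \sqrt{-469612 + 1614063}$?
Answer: $3795296 + \sqrt{1144451} \approx 3.7964 \cdot 10^{6}$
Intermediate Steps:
$O{\left(m \right)} = -3 + m^{2}$ ($O{\left(m \right)} = -3 + m m = -3 + m^{2}$)
$\left(O{\left(1326 \right)} + 2037023\right) + \sqrt{-469612 + 1614063} = \left(\left(-3 + 1326^{2}\right) + 2037023\right) + \sqrt{-469612 + 1614063} = \left(\left(-3 + 1758276\right) + 2037023\right) + \sqrt{1144451} = \left(1758273 + 2037023\right) + \sqrt{1144451} = 3795296 + \sqrt{1144451}$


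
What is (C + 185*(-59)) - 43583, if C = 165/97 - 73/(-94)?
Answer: -496890173/9118 ≈ -54496.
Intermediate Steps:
C = 22591/9118 (C = 165*(1/97) - 73*(-1/94) = 165/97 + 73/94 = 22591/9118 ≈ 2.4776)
(C + 185*(-59)) - 43583 = (22591/9118 + 185*(-59)) - 43583 = (22591/9118 - 10915) - 43583 = -99500379/9118 - 43583 = -496890173/9118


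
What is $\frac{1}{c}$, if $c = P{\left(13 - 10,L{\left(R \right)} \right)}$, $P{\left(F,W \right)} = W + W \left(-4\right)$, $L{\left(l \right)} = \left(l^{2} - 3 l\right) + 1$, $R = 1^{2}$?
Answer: $\frac{1}{3} \approx 0.33333$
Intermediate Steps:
$R = 1$
$L{\left(l \right)} = 1 + l^{2} - 3 l$
$P{\left(F,W \right)} = - 3 W$ ($P{\left(F,W \right)} = W - 4 W = - 3 W$)
$c = 3$ ($c = - 3 \left(1 + 1^{2} - 3\right) = - 3 \left(1 + 1 - 3\right) = \left(-3\right) \left(-1\right) = 3$)
$\frac{1}{c} = \frac{1}{3}$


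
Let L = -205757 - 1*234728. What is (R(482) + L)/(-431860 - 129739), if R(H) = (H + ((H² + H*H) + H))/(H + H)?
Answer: 440002/561599 ≈ 0.78348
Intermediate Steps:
L = -440485 (L = -205757 - 234728 = -440485)
R(H) = (2*H + 2*H²)/(2*H) (R(H) = (H + ((H² + H²) + H))/((2*H)) = (H + (2*H² + H))*(1/(2*H)) = (H + (H + 2*H²))*(1/(2*H)) = (2*H + 2*H²)*(1/(2*H)) = (2*H + 2*H²)/(2*H))
(R(482) + L)/(-431860 - 129739) = ((1 + 482) - 440485)/(-431860 - 129739) = (483 - 440485)/(-561599) = -440002*(-1/561599) = 440002/561599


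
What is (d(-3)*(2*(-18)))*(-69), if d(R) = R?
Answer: -7452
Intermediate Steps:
(d(-3)*(2*(-18)))*(-69) = -6*(-18)*(-69) = -3*(-36)*(-69) = 108*(-69) = -7452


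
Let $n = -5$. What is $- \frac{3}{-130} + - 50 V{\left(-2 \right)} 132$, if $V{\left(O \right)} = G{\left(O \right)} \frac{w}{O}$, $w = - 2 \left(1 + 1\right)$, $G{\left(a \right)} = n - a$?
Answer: $\frac{5148003}{130} \approx 39600.0$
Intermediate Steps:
$G{\left(a \right)} = -5 - a$
$w = -4$ ($w = \left(-2\right) 2 = -4$)
$V{\left(O \right)} = - \frac{4 \left(-5 - O\right)}{O}$ ($V{\left(O \right)} = \left(-5 - O\right) \left(- \frac{4}{O}\right) = - \frac{4 \left(-5 - O\right)}{O}$)
$- \frac{3}{-130} + - 50 V{\left(-2 \right)} 132 = - \frac{3}{-130} + - 50 \left(4 + \frac{20}{-2}\right) 132 = \left(-3\right) \left(- \frac{1}{130}\right) + - 50 \left(4 + 20 \left(- \frac{1}{2}\right)\right) 132 = \frac{3}{130} + - 50 \left(4 - 10\right) 132 = \frac{3}{130} + \left(-50\right) \left(-6\right) 132 = \frac{3}{130} + 300 \cdot 132 = \frac{3}{130} + 39600 = \frac{5148003}{130}$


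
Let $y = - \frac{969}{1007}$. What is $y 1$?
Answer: $- \frac{51}{53} \approx -0.96226$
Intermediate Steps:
$y = - \frac{51}{53}$ ($y = \left(-969\right) \frac{1}{1007} = - \frac{51}{53} \approx -0.96226$)
$y 1 = \left(- \frac{51}{53}\right) 1 = - \frac{51}{53}$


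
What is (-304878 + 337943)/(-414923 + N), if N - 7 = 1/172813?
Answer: -5714061845/71702878707 ≈ -0.079691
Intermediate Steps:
N = 1209692/172813 (N = 7 + 1/172813 = 1209692/172813 ≈ 7.0000)
(-304878 + 337943)/(-414923 + N) = (-304878 + 337943)/(-414923 + 1209692/172813) = 33065/(-71702878707/172813) = 33065*(-172813/71702878707) = -5714061845/71702878707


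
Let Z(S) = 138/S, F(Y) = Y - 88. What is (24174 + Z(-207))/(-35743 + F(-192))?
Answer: -72520/108069 ≈ -0.67105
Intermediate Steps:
F(Y) = -88 + Y
(24174 + Z(-207))/(-35743 + F(-192)) = (24174 + 138/(-207))/(-35743 + (-88 - 192)) = (24174 + 138*(-1/207))/(-35743 - 280) = (24174 - 2/3)/(-36023) = (72520/3)*(-1/36023) = -72520/108069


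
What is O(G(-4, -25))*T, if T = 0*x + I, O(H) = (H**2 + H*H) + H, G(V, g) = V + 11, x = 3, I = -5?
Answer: -525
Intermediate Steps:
G(V, g) = 11 + V
O(H) = H + 2*H**2 (O(H) = (H**2 + H**2) + H = 2*H**2 + H = H + 2*H**2)
T = -5 (T = 0*3 - 5 = 0 - 5 = -5)
O(G(-4, -25))*T = ((11 - 4)*(1 + 2*(11 - 4)))*(-5) = (7*(1 + 2*7))*(-5) = (7*(1 + 14))*(-5) = (7*15)*(-5) = 105*(-5) = -525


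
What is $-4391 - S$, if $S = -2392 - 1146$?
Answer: $-853$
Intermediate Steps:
$S = -3538$
$-4391 - S = -4391 - -3538 = -4391 + 3538 = -853$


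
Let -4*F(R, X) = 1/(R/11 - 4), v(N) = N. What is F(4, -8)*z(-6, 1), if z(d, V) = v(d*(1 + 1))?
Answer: -33/40 ≈ -0.82500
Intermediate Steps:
z(d, V) = 2*d (z(d, V) = d*(1 + 1) = d*2 = 2*d)
F(R, X) = -1/(4*(-4 + R/11)) (F(R, X) = -1/(4*(R/11 - 4)) = -1/(4*(-4 + R/11)))
F(4, -8)*z(-6, 1) = (-11/(-176 + 4*4))*(2*(-6)) = -11/(-176 + 16)*(-12) = -11/(-160)*(-12) = -11*(-1/160)*(-12) = (11/160)*(-12) = -33/40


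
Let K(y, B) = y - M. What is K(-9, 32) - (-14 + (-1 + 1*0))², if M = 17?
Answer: -251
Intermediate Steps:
K(y, B) = -17 + y (K(y, B) = y - 1*17 = y - 17 = -17 + y)
K(-9, 32) - (-14 + (-1 + 1*0))² = (-17 - 9) - (-14 + (-1 + 1*0))² = -26 - (-14 + (-1 + 0))² = -26 - (-14 - 1)² = -26 - 1*(-15)² = -26 - 1*225 = -26 - 225 = -251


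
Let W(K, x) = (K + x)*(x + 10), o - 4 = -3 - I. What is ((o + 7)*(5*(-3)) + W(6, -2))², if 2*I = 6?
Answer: 1849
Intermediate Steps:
I = 3 (I = (½)*6 = 3)
o = -2 (o = 4 + (-3 - 1*3) = 4 + (-3 - 3) = 4 - 6 = -2)
W(K, x) = (10 + x)*(K + x) (W(K, x) = (K + x)*(10 + x) = (10 + x)*(K + x))
((o + 7)*(5*(-3)) + W(6, -2))² = ((-2 + 7)*(5*(-3)) + ((-2)² + 10*6 + 10*(-2) + 6*(-2)))² = (5*(-15) + (4 + 60 - 20 - 12))² = (-75 + 32)² = (-43)² = 1849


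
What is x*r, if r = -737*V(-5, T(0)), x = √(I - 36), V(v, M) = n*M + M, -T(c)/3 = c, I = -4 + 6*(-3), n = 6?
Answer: 0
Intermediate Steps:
I = -22 (I = -4 - 18 = -22)
T(c) = -3*c
V(v, M) = 7*M (V(v, M) = 6*M + M = 7*M)
x = I*√58 (x = √(-22 - 36) = √(-58) = I*√58 ≈ 7.6158*I)
r = 0 (r = -5159*(-3*0) = -5159*0 = -737*0 = 0)
x*r = (I*√58)*0 = 0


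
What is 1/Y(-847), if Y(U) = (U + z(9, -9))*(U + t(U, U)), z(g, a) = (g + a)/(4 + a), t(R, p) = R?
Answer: 1/1434818 ≈ 6.9695e-7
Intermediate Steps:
z(g, a) = (a + g)/(4 + a)
Y(U) = 2*U**2 (Y(U) = (U + (-9 + 9)/(4 - 9))*(U + U) = (U + 0/(-5))*(2*U) = (U - 1/5*0)*(2*U) = (U + 0)*(2*U) = U*(2*U) = 2*U**2)
1/Y(-847) = 1/(2*(-847)**2) = 1/(2*717409) = 1/1434818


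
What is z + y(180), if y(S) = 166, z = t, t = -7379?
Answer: -7213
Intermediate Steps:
z = -7379
z + y(180) = -7379 + 166 = -7213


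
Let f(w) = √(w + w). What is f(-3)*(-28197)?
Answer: -28197*I*√6 ≈ -69068.0*I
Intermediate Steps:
f(w) = √2*√w (f(w) = √(2*w) = √2*√w)
f(-3)*(-28197) = (√2*√(-3))*(-28197) = (√2*(I*√3))*(-28197) = (I*√6)*(-28197) = -28197*I*√6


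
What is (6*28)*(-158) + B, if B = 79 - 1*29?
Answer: -26494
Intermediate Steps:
B = 50 (B = 79 - 29 = 50)
(6*28)*(-158) + B = (6*28)*(-158) + 50 = 168*(-158) + 50 = -26544 + 50 = -26494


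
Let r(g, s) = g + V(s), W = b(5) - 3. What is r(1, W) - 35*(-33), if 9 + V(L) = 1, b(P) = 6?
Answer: 1148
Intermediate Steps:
V(L) = -8 (V(L) = -9 + 1 = -8)
W = 3 (W = 6 - 3 = 3)
r(g, s) = -8 + g (r(g, s) = g - 8 = -8 + g)
r(1, W) - 35*(-33) = (-8 + 1) - 35*(-33) = -7 + 1155 = 1148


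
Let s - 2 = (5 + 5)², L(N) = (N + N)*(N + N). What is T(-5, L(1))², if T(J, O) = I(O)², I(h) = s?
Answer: 108243216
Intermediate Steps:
L(N) = 4*N² (L(N) = (2*N)*(2*N) = 4*N²)
s = 102 (s = 2 + (5 + 5)² = 2 + 10² = 2 + 100 = 102)
I(h) = 102
T(J, O) = 10404 (T(J, O) = 102² = 10404)
T(-5, L(1))² = 10404² = 108243216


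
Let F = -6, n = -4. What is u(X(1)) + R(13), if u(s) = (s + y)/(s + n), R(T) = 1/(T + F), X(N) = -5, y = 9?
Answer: -19/63 ≈ -0.30159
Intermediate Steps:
R(T) = 1/(-6 + T) (R(T) = 1/(T - 6) = 1/(-6 + T))
u(s) = (9 + s)/(-4 + s) (u(s) = (s + 9)/(s - 4) = (9 + s)/(-4 + s))
u(X(1)) + R(13) = (9 - 5)/(-4 - 5) + 1/(-6 + 13) = 4/(-9) + 1/7 = -⅑*4 + ⅐ = -4/9 + ⅐ = -19/63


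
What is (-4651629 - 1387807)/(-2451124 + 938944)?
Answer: 1509859/378045 ≈ 3.9939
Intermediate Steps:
(-4651629 - 1387807)/(-2451124 + 938944) = -6039436/(-1512180) = -6039436*(-1/1512180) = 1509859/378045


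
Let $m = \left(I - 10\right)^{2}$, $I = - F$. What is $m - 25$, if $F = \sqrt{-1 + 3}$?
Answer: $77 + 20 \sqrt{2} \approx 105.28$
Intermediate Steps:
$F = \sqrt{2} \approx 1.4142$
$I = - \sqrt{2} \approx -1.4142$
$m = \left(-10 - \sqrt{2}\right)^{2}$ ($m = \left(- \sqrt{2} - 10\right)^{2} = \left(-10 - \sqrt{2}\right)^{2} \approx 130.28$)
$m - 25 = \left(10 + \sqrt{2}\right)^{2} - 25 = -25 + \left(10 + \sqrt{2}\right)^{2}$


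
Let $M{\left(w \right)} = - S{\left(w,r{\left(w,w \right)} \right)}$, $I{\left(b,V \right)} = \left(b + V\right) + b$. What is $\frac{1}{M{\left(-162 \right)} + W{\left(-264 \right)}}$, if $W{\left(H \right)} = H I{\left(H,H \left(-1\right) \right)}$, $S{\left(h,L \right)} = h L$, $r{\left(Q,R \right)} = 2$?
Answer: $\frac{1}{70020} \approx 1.4282 \cdot 10^{-5}$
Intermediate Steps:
$I{\left(b,V \right)} = V + 2 b$ ($I{\left(b,V \right)} = \left(V + b\right) + b = V + 2 b$)
$S{\left(h,L \right)} = L h$
$W{\left(H \right)} = H^{2}$ ($W{\left(H \right)} = H \left(H \left(-1\right) + 2 H\right) = H \left(- H + 2 H\right) = H H = H^{2}$)
$M{\left(w \right)} = - 2 w$
$\frac{1}{M{\left(-162 \right)} + W{\left(-264 \right)}} = \frac{1}{\left(-2\right) \left(-162\right) + \left(-264\right)^{2}} = \frac{1}{324 + 69696} = \frac{1}{70020}$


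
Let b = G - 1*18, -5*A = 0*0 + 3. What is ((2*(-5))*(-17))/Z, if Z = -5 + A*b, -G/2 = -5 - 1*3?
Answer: -850/19 ≈ -44.737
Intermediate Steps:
G = 16 (G = -2*(-5 - 1*3) = -2*(-5 - 3) = -2*(-8) = 16)
A = -⅗ (A = -(0*0 + 3)/5 = -(0 + 3)/5 = -⅕*3 = -⅗ ≈ -0.60000)
b = -2 (b = 16 - 1*18 = 16 - 18 = -2)
Z = -19/5 (Z = -5 - ⅗*(-2) = -5 + 6/5 = -19/5 ≈ -3.8000)
((2*(-5))*(-17))/Z = ((2*(-5))*(-17))/(-19/5) = -10*(-17)*(-5/19) = 170*(-5/19) = -850/19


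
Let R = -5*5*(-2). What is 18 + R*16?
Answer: 818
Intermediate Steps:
R = 50 (R = -25*(-2) = 50)
18 + R*16 = 18 + 50*16 = 18 + 800 = 818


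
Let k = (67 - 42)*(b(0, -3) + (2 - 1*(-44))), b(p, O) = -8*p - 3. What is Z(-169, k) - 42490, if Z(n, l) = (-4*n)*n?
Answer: -156734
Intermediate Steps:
b(p, O) = -3 - 8*p
k = 1075 (k = (67 - 42)*((-3 - 8*0) + (2 - 1*(-44))) = 25*((-3 + 0) + (2 + 44)) = 25*(-3 + 46) = 25*43 = 1075)
Z(n, l) = -4*n²
Z(-169, k) - 42490 = -4*(-169)² - 42490 = -4*28561 - 42490 = -114244 - 42490 = -156734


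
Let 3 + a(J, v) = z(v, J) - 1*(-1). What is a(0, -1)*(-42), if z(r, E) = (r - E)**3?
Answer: 126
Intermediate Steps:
a(J, v) = -2 - (J - v)**3 (a(J, v) = -3 + (-(J - v)**3 - 1*(-1)) = -3 + (-(J - v)**3 + 1) = -3 + (1 - (J - v)**3) = -2 - (J - v)**3)
a(0, -1)*(-42) = (-2 - (0 - 1*(-1))**3)*(-42) = (-2 - (0 + 1)**3)*(-42) = (-2 - 1*1**3)*(-42) = (-2 - 1*1)*(-42) = (-2 - 1)*(-42) = -3*(-42) = 126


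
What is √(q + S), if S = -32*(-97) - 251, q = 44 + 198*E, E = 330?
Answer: √68237 ≈ 261.22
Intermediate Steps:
q = 65384 (q = 44 + 198*330 = 44 + 65340 = 65384)
S = 2853 (S = 3104 - 251 = 2853)
√(q + S) = √(65384 + 2853) = √68237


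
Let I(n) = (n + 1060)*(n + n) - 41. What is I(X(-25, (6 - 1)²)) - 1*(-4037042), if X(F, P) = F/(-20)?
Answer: 32317233/8 ≈ 4.0397e+6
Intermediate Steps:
X(F, P) = -F/20 (X(F, P) = F*(-1/20) = -F/20)
I(n) = -41 + 2*n*(1060 + n) (I(n) = (1060 + n)*(2*n) - 41 = 2*n*(1060 + n) - 41 = -41 + 2*n*(1060 + n))
I(X(-25, (6 - 1)²)) - 1*(-4037042) = (-41 + 2*(-1/20*(-25))² + 2120*(-1/20*(-25))) - 1*(-4037042) = (-41 + 2*(5/4)² + 2120*(5/4)) + 4037042 = (-41 + 2*(25/16) + 2650) + 4037042 = (-41 + 25/8 + 2650) + 4037042 = 20897/8 + 4037042 = 32317233/8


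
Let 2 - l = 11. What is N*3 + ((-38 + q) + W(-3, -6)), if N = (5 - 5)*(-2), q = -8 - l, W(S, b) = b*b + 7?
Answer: 6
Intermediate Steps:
l = -9 (l = 2 - 1*11 = 2 - 11 = -9)
W(S, b) = 7 + b² (W(S, b) = b² + 7 = 7 + b²)
q = 1 (q = -8 - 1*(-9) = -8 + 9 = 1)
N = 0 (N = 0*(-2) = 0)
N*3 + ((-38 + q) + W(-3, -6)) = 0*3 + ((-38 + 1) + (7 + (-6)²)) = 0 + (-37 + (7 + 36)) = 0 + (-37 + 43) = 0 + 6 = 6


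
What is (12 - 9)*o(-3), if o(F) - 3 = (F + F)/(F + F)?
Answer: 12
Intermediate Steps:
o(F) = 4 (o(F) = 3 + (F + F)/(F + F) = 3 + (2*F)/((2*F)) = 3 + (2*F)*(1/(2*F)) = 3 + 1 = 4)
(12 - 9)*o(-3) = (12 - 9)*4 = 3*4 = 12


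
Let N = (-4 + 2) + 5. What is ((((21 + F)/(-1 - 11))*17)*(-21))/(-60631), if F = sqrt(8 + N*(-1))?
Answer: -2499/242524 - 119*sqrt(5)/242524 ≈ -0.011401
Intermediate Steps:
N = 3 (N = -2 + 5 = 3)
F = sqrt(5) (F = sqrt(8 + 3*(-1)) = sqrt(8 - 3) = sqrt(5) ≈ 2.2361)
((((21 + F)/(-1 - 11))*17)*(-21))/(-60631) = ((((21 + sqrt(5))/(-1 - 11))*17)*(-21))/(-60631) = ((((21 + sqrt(5))/(-12))*17)*(-21))*(-1/60631) = ((((21 + sqrt(5))*(-1/12))*17)*(-21))*(-1/60631) = (((-7/4 - sqrt(5)/12)*17)*(-21))*(-1/60631) = ((-119/4 - 17*sqrt(5)/12)*(-21))*(-1/60631) = (2499/4 + 119*sqrt(5)/4)*(-1/60631) = -2499/242524 - 119*sqrt(5)/242524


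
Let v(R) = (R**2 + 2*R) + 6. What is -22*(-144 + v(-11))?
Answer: 858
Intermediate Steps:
v(R) = 6 + R**2 + 2*R
-22*(-144 + v(-11)) = -22*(-144 + (6 + (-11)**2 + 2*(-11))) = -22*(-144 + (6 + 121 - 22)) = -22*(-144 + 105) = -22*(-39) = 858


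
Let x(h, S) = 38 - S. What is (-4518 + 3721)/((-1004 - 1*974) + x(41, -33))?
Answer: 797/1907 ≈ 0.41793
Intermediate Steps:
(-4518 + 3721)/((-1004 - 1*974) + x(41, -33)) = (-4518 + 3721)/((-1004 - 1*974) + (38 - 1*(-33))) = -797/((-1004 - 974) + (38 + 33)) = -797/(-1978 + 71) = -797/(-1907) = -797*(-1/1907) = 797/1907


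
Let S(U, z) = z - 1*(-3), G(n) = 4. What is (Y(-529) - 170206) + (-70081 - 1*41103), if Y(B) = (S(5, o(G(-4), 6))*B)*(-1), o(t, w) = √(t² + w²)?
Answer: -279803 + 1058*√13 ≈ -2.7599e+5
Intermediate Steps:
S(U, z) = 3 + z (S(U, z) = z + 3 = 3 + z)
Y(B) = -B*(3 + 2*√13) (Y(B) = ((3 + √(4² + 6²))*B)*(-1) = ((3 + √(16 + 36))*B)*(-1) = ((3 + √52)*B)*(-1) = ((3 + 2*√13)*B)*(-1) = (B*(3 + 2*√13))*(-1) = -B*(3 + 2*√13))
(Y(-529) - 170206) + (-70081 - 1*41103) = (-1*(-529)*(3 + 2*√13) - 170206) + (-70081 - 1*41103) = ((1587 + 1058*√13) - 170206) + (-70081 - 41103) = (-168619 + 1058*√13) - 111184 = -279803 + 1058*√13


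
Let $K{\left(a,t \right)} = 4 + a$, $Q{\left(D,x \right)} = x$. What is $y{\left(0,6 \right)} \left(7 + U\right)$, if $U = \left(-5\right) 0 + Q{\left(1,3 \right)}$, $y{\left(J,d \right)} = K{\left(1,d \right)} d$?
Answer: $300$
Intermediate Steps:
$y{\left(J,d \right)} = 5 d$ ($y{\left(J,d \right)} = \left(4 + 1\right) d = 5 d$)
$U = 3$ ($U = \left(-5\right) 0 + 3 = 0 + 3 = 3$)
$y{\left(0,6 \right)} \left(7 + U\right) = 5 \cdot 6 \left(7 + 3\right) = 30 \cdot 10 = 300$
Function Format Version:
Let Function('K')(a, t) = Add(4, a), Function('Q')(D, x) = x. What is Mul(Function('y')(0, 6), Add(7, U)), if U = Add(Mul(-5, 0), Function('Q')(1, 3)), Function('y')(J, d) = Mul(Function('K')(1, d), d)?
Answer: 300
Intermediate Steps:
Function('y')(J, d) = Mul(5, d) (Function('y')(J, d) = Mul(Add(4, 1), d) = Mul(5, d))
U = 3 (U = Add(Mul(-5, 0), 3) = Add(0, 3) = 3)
Mul(Function('y')(0, 6), Add(7, U)) = Mul(Mul(5, 6), Add(7, 3)) = Mul(30, 10) = 300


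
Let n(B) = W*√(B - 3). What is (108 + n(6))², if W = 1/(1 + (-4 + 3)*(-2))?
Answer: (324 + √3)²/9 ≈ 11789.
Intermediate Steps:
W = ⅓ (W = 1/(1 - 1*(-2)) = 1/(1 + 2) = 1/3 = ⅓ ≈ 0.33333)
n(B) = √(-3 + B)/3 (n(B) = √(B - 3)/3 = √(-3 + B)/3)
(108 + n(6))² = (108 + √(-3 + 6)/3)² = (108 + √3/3)²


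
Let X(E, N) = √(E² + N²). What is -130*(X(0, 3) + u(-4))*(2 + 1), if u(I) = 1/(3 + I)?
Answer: -780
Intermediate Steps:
-130*(X(0, 3) + u(-4))*(2 + 1) = -130*(√(0² + 3²) + 1/(3 - 4))*(2 + 1) = -130*(√(0 + 9) + 1/(-1))*3 = -130*(√9 - 1)*3 = -130*(3 - 1)*3 = -260*3 = -130*6 = -780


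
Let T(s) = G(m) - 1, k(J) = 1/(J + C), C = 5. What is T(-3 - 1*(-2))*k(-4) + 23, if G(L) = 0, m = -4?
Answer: 22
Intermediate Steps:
k(J) = 1/(5 + J) (k(J) = 1/(J + 5) = 1/(5 + J))
T(s) = -1 (T(s) = 0 - 1 = -1)
T(-3 - 1*(-2))*k(-4) + 23 = -1/(5 - 4) + 23 = -1/1 + 23 = -1*1 + 23 = -1 + 23 = 22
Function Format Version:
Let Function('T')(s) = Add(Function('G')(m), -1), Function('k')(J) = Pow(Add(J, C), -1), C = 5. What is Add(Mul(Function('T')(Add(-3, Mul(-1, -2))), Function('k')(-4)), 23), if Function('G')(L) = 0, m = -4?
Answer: 22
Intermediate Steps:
Function('k')(J) = Pow(Add(5, J), -1) (Function('k')(J) = Pow(Add(J, 5), -1) = Pow(Add(5, J), -1))
Function('T')(s) = -1 (Function('T')(s) = Add(0, -1) = -1)
Add(Mul(Function('T')(Add(-3, Mul(-1, -2))), Function('k')(-4)), 23) = Add(Mul(-1, Pow(Add(5, -4), -1)), 23) = Add(Mul(-1, Pow(1, -1)), 23) = Add(Mul(-1, 1), 23) = Add(-1, 23) = 22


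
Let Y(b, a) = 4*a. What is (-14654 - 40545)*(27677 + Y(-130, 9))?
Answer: -1529729887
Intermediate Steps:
(-14654 - 40545)*(27677 + Y(-130, 9)) = (-14654 - 40545)*(27677 + 4*9) = -55199*(27677 + 36) = -55199*27713 = -1529729887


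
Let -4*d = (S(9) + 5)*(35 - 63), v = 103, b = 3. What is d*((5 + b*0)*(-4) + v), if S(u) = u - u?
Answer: 2905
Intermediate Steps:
S(u) = 0
d = 35 (d = -(0 + 5)*(35 - 63)/4 = -5*(-28)/4 = -¼*(-140) = 35)
d*((5 + b*0)*(-4) + v) = 35*((5 + 3*0)*(-4) + 103) = 35*((5 + 0)*(-4) + 103) = 35*(5*(-4) + 103) = 35*(-20 + 103) = 35*83 = 2905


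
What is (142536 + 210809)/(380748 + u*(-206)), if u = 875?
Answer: 20785/11794 ≈ 1.7623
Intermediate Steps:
(142536 + 210809)/(380748 + u*(-206)) = (142536 + 210809)/(380748 + 875*(-206)) = 353345/(380748 - 180250) = 353345/200498 = 353345*(1/200498) = 20785/11794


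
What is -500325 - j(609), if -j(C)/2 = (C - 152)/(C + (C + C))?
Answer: -914092861/1827 ≈ -5.0032e+5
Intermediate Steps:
j(C) = -2*(-152 + C)/(3*C) (j(C) = -2*(C - 152)/(C + (C + C)) = -2*(-152 + C)/(C + 2*C) = -2*(-152 + C)/(3*C))
-500325 - j(609) = -500325 - 2*(152 - 1*609)/(3*609) = -500325 - 2*(152 - 609)/(3*609) = -500325 - 2*(-457)/(3*609) = -500325 - 1*(-914/1827) = -500325 + 914/1827 = -914092861/1827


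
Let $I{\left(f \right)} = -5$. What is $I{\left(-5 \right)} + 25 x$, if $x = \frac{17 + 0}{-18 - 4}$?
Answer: $- \frac{535}{22} \approx -24.318$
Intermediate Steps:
$x = - \frac{17}{22}$ ($x = \frac{17}{-22} = 17 \left(- \frac{1}{22}\right) = - \frac{17}{22} \approx -0.77273$)
$I{\left(-5 \right)} + 25 x = -5 + 25 \left(- \frac{17}{22}\right) = -5 - \frac{425}{22} = - \frac{535}{22}$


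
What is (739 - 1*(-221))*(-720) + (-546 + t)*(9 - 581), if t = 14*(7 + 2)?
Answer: -450960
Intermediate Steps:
t = 126 (t = 14*9 = 126)
(739 - 1*(-221))*(-720) + (-546 + t)*(9 - 581) = (739 - 1*(-221))*(-720) + (-546 + 126)*(9 - 581) = (739 + 221)*(-720) - 420*(-572) = 960*(-720) + 240240 = -691200 + 240240 = -450960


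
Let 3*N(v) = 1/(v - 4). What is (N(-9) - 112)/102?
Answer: -257/234 ≈ -1.0983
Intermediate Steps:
N(v) = 1/(3*(-4 + v)) (N(v) = 1/(3*(v - 4)) = 1/(3*(-4 + v)))
(N(-9) - 112)/102 = (1/(3*(-4 - 9)) - 112)/102 = ((⅓)/(-13) - 112)*(1/102) = ((⅓)*(-1/13) - 112)*(1/102) = (-1/39 - 112)*(1/102) = -4369/39*1/102 = -257/234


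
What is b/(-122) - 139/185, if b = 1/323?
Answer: -5477619/7290110 ≈ -0.75138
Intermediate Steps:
b = 1/323 ≈ 0.0030960
b/(-122) - 139/185 = (1/323)/(-122) - 139/185 = (1/323)*(-1/122) - 139*1/185 = -1/39406 - 139/185 = -5477619/7290110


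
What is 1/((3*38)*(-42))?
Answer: -1/4788 ≈ -0.00020886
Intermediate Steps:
1/((3*38)*(-42)) = 1/(114*(-42)) = 1/(-4788) = -1/4788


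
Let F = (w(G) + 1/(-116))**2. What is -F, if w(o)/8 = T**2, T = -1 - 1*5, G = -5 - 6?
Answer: -1116027649/13456 ≈ -82939.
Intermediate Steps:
G = -11
T = -6 (T = -1 - 5 = -6)
w(o) = 288 (w(o) = 8*(-6)**2 = 8*36 = 288)
F = 1116027649/13456 (F = (288 + 1/(-116))**2 = (288 - 1/116)**2 = (33407/116)**2 = 1116027649/13456 ≈ 82939.)
-F = -1*1116027649/13456 = -1116027649/13456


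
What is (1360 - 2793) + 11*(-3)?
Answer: -1466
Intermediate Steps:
(1360 - 2793) + 11*(-3) = -1433 - 33 = -1466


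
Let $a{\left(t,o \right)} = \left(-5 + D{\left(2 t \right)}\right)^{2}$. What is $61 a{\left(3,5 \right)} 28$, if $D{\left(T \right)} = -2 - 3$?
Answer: $170800$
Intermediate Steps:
$D{\left(T \right)} = -5$
$a{\left(t,o \right)} = 100$ ($a{\left(t,o \right)} = \left(-5 - 5\right)^{2} = \left(-10\right)^{2} = 100$)
$61 a{\left(3,5 \right)} 28 = 61 \cdot 100 \cdot 28 = 6100 \cdot 28 = 170800$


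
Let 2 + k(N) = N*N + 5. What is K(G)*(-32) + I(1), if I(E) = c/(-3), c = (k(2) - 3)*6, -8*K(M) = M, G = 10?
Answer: 32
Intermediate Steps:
k(N) = 3 + N**2 (k(N) = -2 + (N*N + 5) = -2 + (N**2 + 5) = -2 + (5 + N**2) = 3 + N**2)
K(M) = -M/8
c = 24 (c = ((3 + 2**2) - 3)*6 = ((3 + 4) - 3)*6 = (7 - 3)*6 = 4*6 = 24)
I(E) = -8 (I(E) = 24/(-3) = 24*(-1/3) = -8)
K(G)*(-32) + I(1) = -1/8*10*(-32) - 8 = -5/4*(-32) - 8 = 40 - 8 = 32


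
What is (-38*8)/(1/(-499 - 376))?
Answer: 266000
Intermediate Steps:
(-38*8)/(1/(-499 - 376)) = -304/(1/(-875)) = -304/(-1/875) = -304*(-875) = 266000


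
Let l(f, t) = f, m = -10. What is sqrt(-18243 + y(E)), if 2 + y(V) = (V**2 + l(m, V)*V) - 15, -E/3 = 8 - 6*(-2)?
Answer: 2*I*sqrt(3515) ≈ 118.57*I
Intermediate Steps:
E = -60 (E = -3*(8 - 6*(-2)) = -3*(8 + 12) = -3*20 = -60)
y(V) = -17 + V**2 - 10*V (y(V) = -2 + ((V**2 - 10*V) - 15) = -2 + (-15 + V**2 - 10*V) = -17 + V**2 - 10*V)
sqrt(-18243 + y(E)) = sqrt(-18243 + (-17 + (-60)**2 - 10*(-60))) = sqrt(-18243 + (-17 + 3600 + 600)) = sqrt(-18243 + 4183) = sqrt(-14060) = 2*I*sqrt(3515)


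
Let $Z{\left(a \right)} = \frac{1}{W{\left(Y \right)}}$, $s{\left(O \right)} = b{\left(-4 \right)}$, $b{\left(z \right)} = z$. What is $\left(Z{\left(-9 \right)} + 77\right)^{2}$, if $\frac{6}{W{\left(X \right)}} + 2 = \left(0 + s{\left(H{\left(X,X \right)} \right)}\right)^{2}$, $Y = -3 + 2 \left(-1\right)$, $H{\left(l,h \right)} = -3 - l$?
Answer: $\frac{56644}{9} \approx 6293.8$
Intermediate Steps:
$s{\left(O \right)} = -4$
$Y = -5$ ($Y = -3 - 2 = -5$)
$W{\left(X \right)} = \frac{3}{7}$ ($W{\left(X \right)} = \frac{6}{-2 + \left(0 - 4\right)^{2}} = \frac{6}{-2 + \left(-4\right)^{2}} = \frac{6}{-2 + 16} = \frac{6}{14} = 6 \cdot \frac{1}{14} = \frac{3}{7}$)
$Z{\left(a \right)} = \frac{7}{3}$ ($Z{\left(a \right)} = \frac{1}{\frac{3}{7}} = \frac{7}{3}$)
$\left(Z{\left(-9 \right)} + 77\right)^{2} = \left(\frac{7}{3} + 77\right)^{2} = \left(\frac{238}{3}\right)^{2} = \frac{56644}{9}$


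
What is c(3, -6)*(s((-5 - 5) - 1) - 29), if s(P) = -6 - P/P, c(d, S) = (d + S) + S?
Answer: 324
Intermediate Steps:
c(d, S) = d + 2*S (c(d, S) = (S + d) + S = d + 2*S)
s(P) = -7 (s(P) = -6 - 1*1 = -6 - 1 = -7)
c(3, -6)*(s((-5 - 5) - 1) - 29) = (3 + 2*(-6))*(-7 - 29) = (3 - 12)*(-36) = -9*(-36) = 324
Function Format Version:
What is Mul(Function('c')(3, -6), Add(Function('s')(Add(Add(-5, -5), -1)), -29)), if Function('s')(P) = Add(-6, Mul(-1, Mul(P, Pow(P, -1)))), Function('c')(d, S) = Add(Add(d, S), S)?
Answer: 324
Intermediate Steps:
Function('c')(d, S) = Add(d, Mul(2, S)) (Function('c')(d, S) = Add(Add(S, d), S) = Add(d, Mul(2, S)))
Function('s')(P) = -7 (Function('s')(P) = Add(-6, Mul(-1, 1)) = Add(-6, -1) = -7)
Mul(Function('c')(3, -6), Add(Function('s')(Add(Add(-5, -5), -1)), -29)) = Mul(Add(3, Mul(2, -6)), Add(-7, -29)) = Mul(Add(3, -12), -36) = Mul(-9, -36) = 324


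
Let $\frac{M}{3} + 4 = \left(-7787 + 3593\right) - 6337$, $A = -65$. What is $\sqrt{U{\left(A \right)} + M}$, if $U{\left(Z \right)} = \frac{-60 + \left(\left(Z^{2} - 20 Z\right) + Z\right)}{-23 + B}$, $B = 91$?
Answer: $\frac{i \sqrt{9110895}}{17} \approx 177.55 i$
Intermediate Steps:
$M = -31605$ ($M = -12 + 3 \left(\left(-7787 + 3593\right) - 6337\right) = -12 + 3 \left(-4194 - 6337\right) = -12 + 3 \left(-10531\right) = -12 - 31593 = -31605$)
$U{\left(Z \right)} = - \frac{15}{17} - \frac{19 Z}{68} + \frac{Z^{2}}{68}$ ($U{\left(Z \right)} = \frac{-60 + \left(\left(Z^{2} - 20 Z\right) + Z\right)}{-23 + 91} = \frac{-60 + \left(Z^{2} - 19 Z\right)}{68} = \left(-60 + Z^{2} - 19 Z\right) \frac{1}{68} = - \frac{15}{17} - \frac{19 Z}{68} + \frac{Z^{2}}{68}$)
$\sqrt{U{\left(A \right)} + M} = \sqrt{\left(- \frac{15}{17} - - \frac{1235}{68} + \frac{\left(-65\right)^{2}}{68}\right) - 31605} = \sqrt{\left(- \frac{15}{17} + \frac{1235}{68} + \frac{1}{68} \cdot 4225\right) - 31605} = \sqrt{\left(- \frac{15}{17} + \frac{1235}{68} + \frac{4225}{68}\right) - 31605} = \sqrt{\frac{1350}{17} - 31605} = \sqrt{- \frac{535935}{17}} = \frac{i \sqrt{9110895}}{17}$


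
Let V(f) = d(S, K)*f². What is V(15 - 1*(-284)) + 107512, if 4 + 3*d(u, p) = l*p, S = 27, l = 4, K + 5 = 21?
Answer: 1895532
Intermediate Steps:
K = 16 (K = -5 + 21 = 16)
d(u, p) = -4/3 + 4*p/3 (d(u, p) = -4/3 + (4*p)/3 = -4/3 + 4*p/3)
V(f) = 20*f² (V(f) = (-4/3 + (4/3)*16)*f² = (-4/3 + 64/3)*f² = 20*f²)
V(15 - 1*(-284)) + 107512 = 20*(15 - 1*(-284))² + 107512 = 20*(15 + 284)² + 107512 = 20*299² + 107512 = 20*89401 + 107512 = 1788020 + 107512 = 1895532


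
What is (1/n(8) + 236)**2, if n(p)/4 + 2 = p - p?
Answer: 3560769/64 ≈ 55637.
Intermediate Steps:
n(p) = -8 (n(p) = -8 + 4*(p - p) = -8 + 4*0 = -8 + 0 = -8)
(1/n(8) + 236)**2 = (1/(-8) + 236)**2 = (-1/8 + 236)**2 = (1887/8)**2 = 3560769/64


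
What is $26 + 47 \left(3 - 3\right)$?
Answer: $26$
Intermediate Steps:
$26 + 47 \left(3 - 3\right) = 26 + 47 \cdot 0 = 26 + 0 = 26$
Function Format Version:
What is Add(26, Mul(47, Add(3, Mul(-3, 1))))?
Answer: 26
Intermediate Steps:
Add(26, Mul(47, Add(3, Mul(-3, 1)))) = Add(26, Mul(47, Add(3, -3))) = Add(26, Mul(47, 0)) = Add(26, 0) = 26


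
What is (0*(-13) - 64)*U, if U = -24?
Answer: 1536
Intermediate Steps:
(0*(-13) - 64)*U = (0*(-13) - 64)*(-24) = (0 - 64)*(-24) = -64*(-24) = 1536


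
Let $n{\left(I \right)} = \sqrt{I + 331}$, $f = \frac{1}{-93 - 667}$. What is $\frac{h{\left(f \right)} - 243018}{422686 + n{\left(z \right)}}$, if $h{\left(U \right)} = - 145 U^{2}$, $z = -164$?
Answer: $- \frac{5933124900789427}{10319601127819040} + \frac{28073439389 \sqrt{167}}{20639202255638080} \approx -0.57492$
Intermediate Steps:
$f = - \frac{1}{760}$ ($f = \frac{1}{-760} = - \frac{1}{760} \approx -0.0013158$)
$n{\left(I \right)} = \sqrt{331 + I}$
$\frac{h{\left(f \right)} - 243018}{422686 + n{\left(z \right)}} = \frac{- 145 \left(- \frac{1}{760}\right)^{2} - 243018}{422686 + \sqrt{331 - 164}} = \frac{\left(-145\right) \frac{1}{577600} - 243018}{422686 + \sqrt{167}} = \frac{- \frac{29}{115520} - 243018}{422686 + \sqrt{167}} = - \frac{28073439389}{115520 \left(422686 + \sqrt{167}\right)}$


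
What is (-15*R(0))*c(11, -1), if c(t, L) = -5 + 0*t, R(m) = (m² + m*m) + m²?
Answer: 0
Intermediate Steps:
R(m) = 3*m² (R(m) = (m² + m²) + m² = 2*m² + m² = 3*m²)
c(t, L) = -5 (c(t, L) = -5 + 0 = -5)
(-15*R(0))*c(11, -1) = -45*0²*(-5) = -45*0*(-5) = -15*0*(-5) = 0*(-5) = 0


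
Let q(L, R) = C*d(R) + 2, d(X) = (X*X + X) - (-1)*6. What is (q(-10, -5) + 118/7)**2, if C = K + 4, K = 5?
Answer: 3132900/49 ≈ 63937.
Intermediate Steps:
d(X) = 6 + X + X**2 (d(X) = (X**2 + X) - 1*(-6) = (X + X**2) + 6 = 6 + X + X**2)
C = 9 (C = 5 + 4 = 9)
q(L, R) = 56 + 9*R + 9*R**2 (q(L, R) = 9*(6 + R + R**2) + 2 = (54 + 9*R + 9*R**2) + 2 = 56 + 9*R + 9*R**2)
(q(-10, -5) + 118/7)**2 = ((56 + 9*(-5) + 9*(-5)**2) + 118/7)**2 = ((56 - 45 + 9*25) + 118*(1/7))**2 = ((56 - 45 + 225) + 118/7)**2 = (236 + 118/7)**2 = (1770/7)**2 = 3132900/49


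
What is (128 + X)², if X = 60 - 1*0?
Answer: 35344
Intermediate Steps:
X = 60 (X = 60 + 0 = 60)
(128 + X)² = (128 + 60)² = 188² = 35344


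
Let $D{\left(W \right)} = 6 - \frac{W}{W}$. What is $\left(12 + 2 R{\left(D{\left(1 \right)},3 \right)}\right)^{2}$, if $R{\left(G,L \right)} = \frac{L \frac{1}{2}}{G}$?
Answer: $\frac{3969}{25} \approx 158.76$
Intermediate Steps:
$D{\left(W \right)} = 5$ ($D{\left(W \right)} = 6 - 1 = 5$)
$R{\left(G,L \right)} = \frac{L}{2 G}$ ($R{\left(G,L \right)} = \frac{L \frac{1}{2}}{G} = \frac{\frac{1}{2} L}{G} = \frac{L}{2 G}$)
$\left(12 + 2 R{\left(D{\left(1 \right)},3 \right)}\right)^{2} = \left(12 + 2 \cdot \frac{1}{2} \cdot 3 \cdot \frac{1}{5}\right)^{2} = \left(12 + 2 \cdot \frac{3}{10}\right)^{2} = \left(12 + \frac{3}{5}\right)^{2} = \left(\frac{63}{5}\right)^{2} = \frac{3969}{25}$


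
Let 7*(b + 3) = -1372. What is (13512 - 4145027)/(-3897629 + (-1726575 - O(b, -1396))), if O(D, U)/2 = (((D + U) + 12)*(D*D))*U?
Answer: 826303/35006317908 ≈ 2.3604e-5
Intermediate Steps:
b = -199 (b = -3 + (⅐)*(-1372) = -3 - 196 = -199)
O(D, U) = 2*U*D²*(12 + D + U) (O(D, U) = 2*((((D + U) + 12)*(D*D))*U) = 2*(((12 + D + U)*D²)*U) = 2*((D²*(12 + D + U))*U) = 2*(U*D²*(12 + D + U)) = 2*U*D²*(12 + D + U))
(13512 - 4145027)/(-3897629 + (-1726575 - O(b, -1396))) = (13512 - 4145027)/(-3897629 + (-1726575 - 2*(-1396)*(-199)²*(12 - 199 - 1396))) = -4131515/(-3897629 + (-1726575 - 2*(-1396)*39601*(-1583))) = -4131515/(-3897629 + (-1726575 - 1*175025965336)) = -4131515/(-3897629 + (-1726575 - 175025965336)) = -4131515/(-3897629 - 175027691911) = -4131515/(-175031589540) = -4131515*(-1/175031589540) = 826303/35006317908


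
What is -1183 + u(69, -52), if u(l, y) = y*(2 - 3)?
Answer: -1131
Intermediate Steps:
u(l, y) = -y (u(l, y) = y*(-1) = -y)
-1183 + u(69, -52) = -1183 - 1*(-52) = -1183 + 52 = -1131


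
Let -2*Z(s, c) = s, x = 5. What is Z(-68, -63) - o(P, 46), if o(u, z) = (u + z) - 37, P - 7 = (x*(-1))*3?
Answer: 33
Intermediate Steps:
P = -8 (P = 7 + (5*(-1))*3 = 7 - 5*3 = 7 - 15 = -8)
Z(s, c) = -s/2
o(u, z) = -37 + u + z
Z(-68, -63) - o(P, 46) = -1/2*(-68) - (-37 - 8 + 46) = 34 - 1*1 = 34 - 1 = 33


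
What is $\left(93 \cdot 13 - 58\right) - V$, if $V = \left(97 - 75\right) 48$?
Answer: $95$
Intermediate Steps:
$V = 1056$ ($V = 22 \cdot 48 = 1056$)
$\left(93 \cdot 13 - 58\right) - V = \left(93 \cdot 13 - 58\right) - 1056 = \left(1209 - 58\right) - 1056 = 1151 - 1056 = 95$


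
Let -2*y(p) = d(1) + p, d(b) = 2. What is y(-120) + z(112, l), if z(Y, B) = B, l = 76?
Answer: 135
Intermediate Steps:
y(p) = -1 - p/2 (y(p) = -(2 + p)/2 = -1 - p/2)
y(-120) + z(112, l) = (-1 - ½*(-120)) + 76 = (-1 + 60) + 76 = 59 + 76 = 135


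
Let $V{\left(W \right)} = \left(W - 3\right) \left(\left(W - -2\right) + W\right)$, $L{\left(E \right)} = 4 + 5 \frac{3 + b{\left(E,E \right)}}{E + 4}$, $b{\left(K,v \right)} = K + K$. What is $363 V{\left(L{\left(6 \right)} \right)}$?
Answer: $\frac{154275}{2} \approx 77138.0$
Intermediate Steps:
$b{\left(K,v \right)} = 2 K$
$L{\left(E \right)} = 4 + \frac{5 \left(3 + 2 E\right)}{4 + E}$ ($L{\left(E \right)} = 4 + 5 \frac{3 + 2 E}{E + 4} = 4 + 5 \frac{3 + 2 E}{4 + E} = 4 + \frac{5 \left(3 + 2 E\right)}{4 + E}$)
$V{\left(W \right)} = \left(-3 + W\right) \left(2 + 2 W\right)$ ($V{\left(W \right)} = \left(-3 + W\right) \left(\left(W + 2\right) + W\right) = \left(-3 + W\right) \left(\left(2 + W\right) + W\right) = \left(-3 + W\right) \left(2 + 2 W\right)$)
$363 V{\left(L{\left(6 \right)} \right)} = 363 \left(-6 - 4 \frac{31 + 14 \cdot 6}{4 + 6} + 2 \left(\frac{31 + 14 \cdot 6}{4 + 6}\right)^{2}\right) = 363 \left(-6 - 4 \frac{31 + 84}{10} + 2 \left(\frac{31 + 84}{10}\right)^{2}\right) = 363 \left(-6 - 4 \cdot \frac{1}{10} \cdot 115 + 2 \left(\frac{1}{10} \cdot 115\right)^{2}\right) = 363 \left(-6 - 46 + 2 \left(\frac{23}{2}\right)^{2}\right) = 363 \left(-6 - 46 + 2 \cdot \frac{529}{4}\right) = 363 \left(-6 - 46 + \frac{529}{2}\right) = 363 \cdot \frac{425}{2} = \frac{154275}{2}$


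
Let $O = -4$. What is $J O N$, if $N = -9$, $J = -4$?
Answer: $-144$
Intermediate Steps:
$J O N = \left(-4\right) \left(-4\right) \left(-9\right) = 16 \left(-9\right) = -144$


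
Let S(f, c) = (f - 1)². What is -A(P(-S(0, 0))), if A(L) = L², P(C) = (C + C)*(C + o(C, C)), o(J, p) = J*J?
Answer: 0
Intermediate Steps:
o(J, p) = J²
S(f, c) = (-1 + f)²
P(C) = 2*C*(C + C²) (P(C) = (C + C)*(C + C²) = (2*C)*(C + C²) = 2*C*(C + C²))
-A(P(-S(0, 0))) = -(2*(-(-1 + 0)²)²*(1 - (-1 + 0)²))² = -(2*(-1*(-1)²)²*(1 - 1*(-1)²))² = -(2*(-1*1)²*(1 - 1*1))² = -(2*(-1)²*(1 - 1))² = -(2*1*0)² = -1*0² = -1*0 = 0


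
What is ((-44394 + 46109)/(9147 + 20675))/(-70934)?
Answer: -1715/2115393748 ≈ -8.1072e-7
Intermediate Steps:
((-44394 + 46109)/(9147 + 20675))/(-70934) = (1715/29822)*(-1/70934) = -1715/2115393748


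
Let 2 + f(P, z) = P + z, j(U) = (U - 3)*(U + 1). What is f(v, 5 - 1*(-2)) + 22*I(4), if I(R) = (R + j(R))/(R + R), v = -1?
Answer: 115/4 ≈ 28.750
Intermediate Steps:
j(U) = (1 + U)*(-3 + U) (j(U) = (-3 + U)*(1 + U) = (1 + U)*(-3 + U))
I(R) = (-3 + R**2 - R)/(2*R) (I(R) = (R + (-3 + R**2 - 2*R))/(R + R) = (-3 + R**2 - R)/((2*R)) = (-3 + R**2 - R)*(1/(2*R)) = (-3 + R**2 - R)/(2*R))
f(P, z) = -2 + P + z (f(P, z) = -2 + (P + z) = -2 + P + z)
f(v, 5 - 1*(-2)) + 22*I(4) = (-2 - 1 + (5 - 1*(-2))) + 22*((1/2)*(-3 + 4**2 - 1*4)/4) = (-2 - 1 + (5 + 2)) + 22*((1/2)*(1/4)*(-3 + 16 - 4)) = (-2 - 1 + 7) + 22*((1/2)*(1/4)*9) = 4 + 22*(9/8) = 4 + 99/4 = 115/4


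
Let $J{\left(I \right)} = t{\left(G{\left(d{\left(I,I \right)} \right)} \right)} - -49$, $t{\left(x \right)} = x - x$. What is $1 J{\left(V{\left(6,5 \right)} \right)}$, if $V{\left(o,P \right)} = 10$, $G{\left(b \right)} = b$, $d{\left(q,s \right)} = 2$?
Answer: $49$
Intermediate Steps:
$t{\left(x \right)} = 0$
$J{\left(I \right)} = 49$ ($J{\left(I \right)} = 0 - -49 = 0 + 49 = 49$)
$1 J{\left(V{\left(6,5 \right)} \right)} = 1 \cdot 49 = 49$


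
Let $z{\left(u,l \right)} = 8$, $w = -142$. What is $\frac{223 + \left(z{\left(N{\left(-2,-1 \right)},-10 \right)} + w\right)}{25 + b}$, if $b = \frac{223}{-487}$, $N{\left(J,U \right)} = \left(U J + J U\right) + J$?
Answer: $\frac{43343}{11952} \approx 3.6264$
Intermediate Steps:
$N{\left(J,U \right)} = J + 2 J U$ ($N{\left(J,U \right)} = \left(J U + J U\right) + J = 2 J U + J = J + 2 J U$)
$b = - \frac{223}{487}$ ($b = 223 \left(- \frac{1}{487}\right) = - \frac{223}{487} \approx -0.45791$)
$\frac{223 + \left(z{\left(N{\left(-2,-1 \right)},-10 \right)} + w\right)}{25 + b} = \frac{223 + \left(8 - 142\right)}{25 - \frac{223}{487}} = \frac{223 - 134}{\frac{11952}{487}} = 89 \cdot \frac{487}{11952} = \frac{43343}{11952}$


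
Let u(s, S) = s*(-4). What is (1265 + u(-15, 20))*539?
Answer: 714175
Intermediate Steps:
u(s, S) = -4*s
(1265 + u(-15, 20))*539 = (1265 - 4*(-15))*539 = (1265 + 60)*539 = 1325*539 = 714175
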